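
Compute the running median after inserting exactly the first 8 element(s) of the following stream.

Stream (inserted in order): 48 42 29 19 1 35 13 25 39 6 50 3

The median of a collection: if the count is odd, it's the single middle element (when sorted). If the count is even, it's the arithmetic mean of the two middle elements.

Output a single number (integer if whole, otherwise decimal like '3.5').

Answer: 27

Derivation:
Step 1: insert 48 -> lo=[48] (size 1, max 48) hi=[] (size 0) -> median=48
Step 2: insert 42 -> lo=[42] (size 1, max 42) hi=[48] (size 1, min 48) -> median=45
Step 3: insert 29 -> lo=[29, 42] (size 2, max 42) hi=[48] (size 1, min 48) -> median=42
Step 4: insert 19 -> lo=[19, 29] (size 2, max 29) hi=[42, 48] (size 2, min 42) -> median=35.5
Step 5: insert 1 -> lo=[1, 19, 29] (size 3, max 29) hi=[42, 48] (size 2, min 42) -> median=29
Step 6: insert 35 -> lo=[1, 19, 29] (size 3, max 29) hi=[35, 42, 48] (size 3, min 35) -> median=32
Step 7: insert 13 -> lo=[1, 13, 19, 29] (size 4, max 29) hi=[35, 42, 48] (size 3, min 35) -> median=29
Step 8: insert 25 -> lo=[1, 13, 19, 25] (size 4, max 25) hi=[29, 35, 42, 48] (size 4, min 29) -> median=27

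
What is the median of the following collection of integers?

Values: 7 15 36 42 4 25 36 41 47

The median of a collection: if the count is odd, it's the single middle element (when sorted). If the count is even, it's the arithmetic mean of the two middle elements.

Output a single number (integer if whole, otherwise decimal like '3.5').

Step 1: insert 7 -> lo=[7] (size 1, max 7) hi=[] (size 0) -> median=7
Step 2: insert 15 -> lo=[7] (size 1, max 7) hi=[15] (size 1, min 15) -> median=11
Step 3: insert 36 -> lo=[7, 15] (size 2, max 15) hi=[36] (size 1, min 36) -> median=15
Step 4: insert 42 -> lo=[7, 15] (size 2, max 15) hi=[36, 42] (size 2, min 36) -> median=25.5
Step 5: insert 4 -> lo=[4, 7, 15] (size 3, max 15) hi=[36, 42] (size 2, min 36) -> median=15
Step 6: insert 25 -> lo=[4, 7, 15] (size 3, max 15) hi=[25, 36, 42] (size 3, min 25) -> median=20
Step 7: insert 36 -> lo=[4, 7, 15, 25] (size 4, max 25) hi=[36, 36, 42] (size 3, min 36) -> median=25
Step 8: insert 41 -> lo=[4, 7, 15, 25] (size 4, max 25) hi=[36, 36, 41, 42] (size 4, min 36) -> median=30.5
Step 9: insert 47 -> lo=[4, 7, 15, 25, 36] (size 5, max 36) hi=[36, 41, 42, 47] (size 4, min 36) -> median=36

Answer: 36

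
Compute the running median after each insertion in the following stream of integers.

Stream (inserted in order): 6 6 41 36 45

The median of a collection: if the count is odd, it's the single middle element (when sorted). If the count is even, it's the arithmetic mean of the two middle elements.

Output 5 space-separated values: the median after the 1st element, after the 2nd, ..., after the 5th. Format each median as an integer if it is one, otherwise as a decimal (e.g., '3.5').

Answer: 6 6 6 21 36

Derivation:
Step 1: insert 6 -> lo=[6] (size 1, max 6) hi=[] (size 0) -> median=6
Step 2: insert 6 -> lo=[6] (size 1, max 6) hi=[6] (size 1, min 6) -> median=6
Step 3: insert 41 -> lo=[6, 6] (size 2, max 6) hi=[41] (size 1, min 41) -> median=6
Step 4: insert 36 -> lo=[6, 6] (size 2, max 6) hi=[36, 41] (size 2, min 36) -> median=21
Step 5: insert 45 -> lo=[6, 6, 36] (size 3, max 36) hi=[41, 45] (size 2, min 41) -> median=36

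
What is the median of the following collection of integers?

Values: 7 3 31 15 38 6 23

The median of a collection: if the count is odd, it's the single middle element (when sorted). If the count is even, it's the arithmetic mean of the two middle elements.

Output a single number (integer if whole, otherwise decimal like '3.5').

Answer: 15

Derivation:
Step 1: insert 7 -> lo=[7] (size 1, max 7) hi=[] (size 0) -> median=7
Step 2: insert 3 -> lo=[3] (size 1, max 3) hi=[7] (size 1, min 7) -> median=5
Step 3: insert 31 -> lo=[3, 7] (size 2, max 7) hi=[31] (size 1, min 31) -> median=7
Step 4: insert 15 -> lo=[3, 7] (size 2, max 7) hi=[15, 31] (size 2, min 15) -> median=11
Step 5: insert 38 -> lo=[3, 7, 15] (size 3, max 15) hi=[31, 38] (size 2, min 31) -> median=15
Step 6: insert 6 -> lo=[3, 6, 7] (size 3, max 7) hi=[15, 31, 38] (size 3, min 15) -> median=11
Step 7: insert 23 -> lo=[3, 6, 7, 15] (size 4, max 15) hi=[23, 31, 38] (size 3, min 23) -> median=15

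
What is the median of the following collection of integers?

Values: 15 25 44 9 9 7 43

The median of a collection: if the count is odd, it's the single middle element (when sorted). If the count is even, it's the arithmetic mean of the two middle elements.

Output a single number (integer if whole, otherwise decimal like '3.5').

Answer: 15

Derivation:
Step 1: insert 15 -> lo=[15] (size 1, max 15) hi=[] (size 0) -> median=15
Step 2: insert 25 -> lo=[15] (size 1, max 15) hi=[25] (size 1, min 25) -> median=20
Step 3: insert 44 -> lo=[15, 25] (size 2, max 25) hi=[44] (size 1, min 44) -> median=25
Step 4: insert 9 -> lo=[9, 15] (size 2, max 15) hi=[25, 44] (size 2, min 25) -> median=20
Step 5: insert 9 -> lo=[9, 9, 15] (size 3, max 15) hi=[25, 44] (size 2, min 25) -> median=15
Step 6: insert 7 -> lo=[7, 9, 9] (size 3, max 9) hi=[15, 25, 44] (size 3, min 15) -> median=12
Step 7: insert 43 -> lo=[7, 9, 9, 15] (size 4, max 15) hi=[25, 43, 44] (size 3, min 25) -> median=15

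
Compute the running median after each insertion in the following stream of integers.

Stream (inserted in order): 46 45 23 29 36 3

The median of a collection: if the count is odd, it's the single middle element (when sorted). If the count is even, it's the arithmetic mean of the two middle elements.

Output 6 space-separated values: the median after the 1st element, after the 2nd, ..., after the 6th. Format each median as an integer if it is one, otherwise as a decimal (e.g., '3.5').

Answer: 46 45.5 45 37 36 32.5

Derivation:
Step 1: insert 46 -> lo=[46] (size 1, max 46) hi=[] (size 0) -> median=46
Step 2: insert 45 -> lo=[45] (size 1, max 45) hi=[46] (size 1, min 46) -> median=45.5
Step 3: insert 23 -> lo=[23, 45] (size 2, max 45) hi=[46] (size 1, min 46) -> median=45
Step 4: insert 29 -> lo=[23, 29] (size 2, max 29) hi=[45, 46] (size 2, min 45) -> median=37
Step 5: insert 36 -> lo=[23, 29, 36] (size 3, max 36) hi=[45, 46] (size 2, min 45) -> median=36
Step 6: insert 3 -> lo=[3, 23, 29] (size 3, max 29) hi=[36, 45, 46] (size 3, min 36) -> median=32.5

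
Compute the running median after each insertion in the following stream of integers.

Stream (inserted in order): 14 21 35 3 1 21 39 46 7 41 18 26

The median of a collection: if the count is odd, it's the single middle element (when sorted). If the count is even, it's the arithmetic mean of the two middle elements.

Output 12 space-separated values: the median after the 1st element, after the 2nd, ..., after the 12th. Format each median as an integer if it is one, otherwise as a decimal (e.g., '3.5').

Step 1: insert 14 -> lo=[14] (size 1, max 14) hi=[] (size 0) -> median=14
Step 2: insert 21 -> lo=[14] (size 1, max 14) hi=[21] (size 1, min 21) -> median=17.5
Step 3: insert 35 -> lo=[14, 21] (size 2, max 21) hi=[35] (size 1, min 35) -> median=21
Step 4: insert 3 -> lo=[3, 14] (size 2, max 14) hi=[21, 35] (size 2, min 21) -> median=17.5
Step 5: insert 1 -> lo=[1, 3, 14] (size 3, max 14) hi=[21, 35] (size 2, min 21) -> median=14
Step 6: insert 21 -> lo=[1, 3, 14] (size 3, max 14) hi=[21, 21, 35] (size 3, min 21) -> median=17.5
Step 7: insert 39 -> lo=[1, 3, 14, 21] (size 4, max 21) hi=[21, 35, 39] (size 3, min 21) -> median=21
Step 8: insert 46 -> lo=[1, 3, 14, 21] (size 4, max 21) hi=[21, 35, 39, 46] (size 4, min 21) -> median=21
Step 9: insert 7 -> lo=[1, 3, 7, 14, 21] (size 5, max 21) hi=[21, 35, 39, 46] (size 4, min 21) -> median=21
Step 10: insert 41 -> lo=[1, 3, 7, 14, 21] (size 5, max 21) hi=[21, 35, 39, 41, 46] (size 5, min 21) -> median=21
Step 11: insert 18 -> lo=[1, 3, 7, 14, 18, 21] (size 6, max 21) hi=[21, 35, 39, 41, 46] (size 5, min 21) -> median=21
Step 12: insert 26 -> lo=[1, 3, 7, 14, 18, 21] (size 6, max 21) hi=[21, 26, 35, 39, 41, 46] (size 6, min 21) -> median=21

Answer: 14 17.5 21 17.5 14 17.5 21 21 21 21 21 21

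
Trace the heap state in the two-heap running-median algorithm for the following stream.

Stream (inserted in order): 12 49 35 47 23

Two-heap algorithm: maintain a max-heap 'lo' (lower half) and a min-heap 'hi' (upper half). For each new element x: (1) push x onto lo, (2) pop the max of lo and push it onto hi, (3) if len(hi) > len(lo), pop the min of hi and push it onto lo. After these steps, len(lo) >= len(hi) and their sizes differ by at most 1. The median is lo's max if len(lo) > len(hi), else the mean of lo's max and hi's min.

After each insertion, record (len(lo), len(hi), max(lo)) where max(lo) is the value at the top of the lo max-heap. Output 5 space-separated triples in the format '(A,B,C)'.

Step 1: insert 12 -> lo=[12] hi=[] -> (len(lo)=1, len(hi)=0, max(lo)=12)
Step 2: insert 49 -> lo=[12] hi=[49] -> (len(lo)=1, len(hi)=1, max(lo)=12)
Step 3: insert 35 -> lo=[12, 35] hi=[49] -> (len(lo)=2, len(hi)=1, max(lo)=35)
Step 4: insert 47 -> lo=[12, 35] hi=[47, 49] -> (len(lo)=2, len(hi)=2, max(lo)=35)
Step 5: insert 23 -> lo=[12, 23, 35] hi=[47, 49] -> (len(lo)=3, len(hi)=2, max(lo)=35)

Answer: (1,0,12) (1,1,12) (2,1,35) (2,2,35) (3,2,35)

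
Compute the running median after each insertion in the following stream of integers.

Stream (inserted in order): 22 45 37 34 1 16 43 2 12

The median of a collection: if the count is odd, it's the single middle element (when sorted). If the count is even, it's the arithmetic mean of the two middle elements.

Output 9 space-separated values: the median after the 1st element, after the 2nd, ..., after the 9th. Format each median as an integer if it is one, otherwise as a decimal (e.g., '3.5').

Step 1: insert 22 -> lo=[22] (size 1, max 22) hi=[] (size 0) -> median=22
Step 2: insert 45 -> lo=[22] (size 1, max 22) hi=[45] (size 1, min 45) -> median=33.5
Step 3: insert 37 -> lo=[22, 37] (size 2, max 37) hi=[45] (size 1, min 45) -> median=37
Step 4: insert 34 -> lo=[22, 34] (size 2, max 34) hi=[37, 45] (size 2, min 37) -> median=35.5
Step 5: insert 1 -> lo=[1, 22, 34] (size 3, max 34) hi=[37, 45] (size 2, min 37) -> median=34
Step 6: insert 16 -> lo=[1, 16, 22] (size 3, max 22) hi=[34, 37, 45] (size 3, min 34) -> median=28
Step 7: insert 43 -> lo=[1, 16, 22, 34] (size 4, max 34) hi=[37, 43, 45] (size 3, min 37) -> median=34
Step 8: insert 2 -> lo=[1, 2, 16, 22] (size 4, max 22) hi=[34, 37, 43, 45] (size 4, min 34) -> median=28
Step 9: insert 12 -> lo=[1, 2, 12, 16, 22] (size 5, max 22) hi=[34, 37, 43, 45] (size 4, min 34) -> median=22

Answer: 22 33.5 37 35.5 34 28 34 28 22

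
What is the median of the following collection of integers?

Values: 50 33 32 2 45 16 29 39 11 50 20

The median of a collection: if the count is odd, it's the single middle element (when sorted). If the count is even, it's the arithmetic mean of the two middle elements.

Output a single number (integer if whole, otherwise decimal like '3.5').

Answer: 32

Derivation:
Step 1: insert 50 -> lo=[50] (size 1, max 50) hi=[] (size 0) -> median=50
Step 2: insert 33 -> lo=[33] (size 1, max 33) hi=[50] (size 1, min 50) -> median=41.5
Step 3: insert 32 -> lo=[32, 33] (size 2, max 33) hi=[50] (size 1, min 50) -> median=33
Step 4: insert 2 -> lo=[2, 32] (size 2, max 32) hi=[33, 50] (size 2, min 33) -> median=32.5
Step 5: insert 45 -> lo=[2, 32, 33] (size 3, max 33) hi=[45, 50] (size 2, min 45) -> median=33
Step 6: insert 16 -> lo=[2, 16, 32] (size 3, max 32) hi=[33, 45, 50] (size 3, min 33) -> median=32.5
Step 7: insert 29 -> lo=[2, 16, 29, 32] (size 4, max 32) hi=[33, 45, 50] (size 3, min 33) -> median=32
Step 8: insert 39 -> lo=[2, 16, 29, 32] (size 4, max 32) hi=[33, 39, 45, 50] (size 4, min 33) -> median=32.5
Step 9: insert 11 -> lo=[2, 11, 16, 29, 32] (size 5, max 32) hi=[33, 39, 45, 50] (size 4, min 33) -> median=32
Step 10: insert 50 -> lo=[2, 11, 16, 29, 32] (size 5, max 32) hi=[33, 39, 45, 50, 50] (size 5, min 33) -> median=32.5
Step 11: insert 20 -> lo=[2, 11, 16, 20, 29, 32] (size 6, max 32) hi=[33, 39, 45, 50, 50] (size 5, min 33) -> median=32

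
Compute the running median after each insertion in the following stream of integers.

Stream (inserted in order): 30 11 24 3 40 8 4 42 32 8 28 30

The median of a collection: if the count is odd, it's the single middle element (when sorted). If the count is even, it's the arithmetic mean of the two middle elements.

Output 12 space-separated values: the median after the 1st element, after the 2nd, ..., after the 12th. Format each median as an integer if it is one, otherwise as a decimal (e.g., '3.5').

Answer: 30 20.5 24 17.5 24 17.5 11 17.5 24 17.5 24 26

Derivation:
Step 1: insert 30 -> lo=[30] (size 1, max 30) hi=[] (size 0) -> median=30
Step 2: insert 11 -> lo=[11] (size 1, max 11) hi=[30] (size 1, min 30) -> median=20.5
Step 3: insert 24 -> lo=[11, 24] (size 2, max 24) hi=[30] (size 1, min 30) -> median=24
Step 4: insert 3 -> lo=[3, 11] (size 2, max 11) hi=[24, 30] (size 2, min 24) -> median=17.5
Step 5: insert 40 -> lo=[3, 11, 24] (size 3, max 24) hi=[30, 40] (size 2, min 30) -> median=24
Step 6: insert 8 -> lo=[3, 8, 11] (size 3, max 11) hi=[24, 30, 40] (size 3, min 24) -> median=17.5
Step 7: insert 4 -> lo=[3, 4, 8, 11] (size 4, max 11) hi=[24, 30, 40] (size 3, min 24) -> median=11
Step 8: insert 42 -> lo=[3, 4, 8, 11] (size 4, max 11) hi=[24, 30, 40, 42] (size 4, min 24) -> median=17.5
Step 9: insert 32 -> lo=[3, 4, 8, 11, 24] (size 5, max 24) hi=[30, 32, 40, 42] (size 4, min 30) -> median=24
Step 10: insert 8 -> lo=[3, 4, 8, 8, 11] (size 5, max 11) hi=[24, 30, 32, 40, 42] (size 5, min 24) -> median=17.5
Step 11: insert 28 -> lo=[3, 4, 8, 8, 11, 24] (size 6, max 24) hi=[28, 30, 32, 40, 42] (size 5, min 28) -> median=24
Step 12: insert 30 -> lo=[3, 4, 8, 8, 11, 24] (size 6, max 24) hi=[28, 30, 30, 32, 40, 42] (size 6, min 28) -> median=26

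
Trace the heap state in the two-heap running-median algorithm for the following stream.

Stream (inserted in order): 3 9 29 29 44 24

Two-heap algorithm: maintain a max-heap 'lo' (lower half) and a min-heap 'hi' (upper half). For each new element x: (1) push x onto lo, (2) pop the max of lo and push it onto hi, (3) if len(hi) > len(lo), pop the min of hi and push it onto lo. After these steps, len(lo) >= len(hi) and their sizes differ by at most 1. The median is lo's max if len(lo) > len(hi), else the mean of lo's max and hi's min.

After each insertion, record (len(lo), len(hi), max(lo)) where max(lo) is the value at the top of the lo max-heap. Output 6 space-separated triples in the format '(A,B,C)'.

Answer: (1,0,3) (1,1,3) (2,1,9) (2,2,9) (3,2,29) (3,3,24)

Derivation:
Step 1: insert 3 -> lo=[3] hi=[] -> (len(lo)=1, len(hi)=0, max(lo)=3)
Step 2: insert 9 -> lo=[3] hi=[9] -> (len(lo)=1, len(hi)=1, max(lo)=3)
Step 3: insert 29 -> lo=[3, 9] hi=[29] -> (len(lo)=2, len(hi)=1, max(lo)=9)
Step 4: insert 29 -> lo=[3, 9] hi=[29, 29] -> (len(lo)=2, len(hi)=2, max(lo)=9)
Step 5: insert 44 -> lo=[3, 9, 29] hi=[29, 44] -> (len(lo)=3, len(hi)=2, max(lo)=29)
Step 6: insert 24 -> lo=[3, 9, 24] hi=[29, 29, 44] -> (len(lo)=3, len(hi)=3, max(lo)=24)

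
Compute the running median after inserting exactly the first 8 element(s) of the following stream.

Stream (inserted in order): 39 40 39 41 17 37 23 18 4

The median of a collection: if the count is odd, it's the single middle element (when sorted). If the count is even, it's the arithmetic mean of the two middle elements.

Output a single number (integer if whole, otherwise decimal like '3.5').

Answer: 38

Derivation:
Step 1: insert 39 -> lo=[39] (size 1, max 39) hi=[] (size 0) -> median=39
Step 2: insert 40 -> lo=[39] (size 1, max 39) hi=[40] (size 1, min 40) -> median=39.5
Step 3: insert 39 -> lo=[39, 39] (size 2, max 39) hi=[40] (size 1, min 40) -> median=39
Step 4: insert 41 -> lo=[39, 39] (size 2, max 39) hi=[40, 41] (size 2, min 40) -> median=39.5
Step 5: insert 17 -> lo=[17, 39, 39] (size 3, max 39) hi=[40, 41] (size 2, min 40) -> median=39
Step 6: insert 37 -> lo=[17, 37, 39] (size 3, max 39) hi=[39, 40, 41] (size 3, min 39) -> median=39
Step 7: insert 23 -> lo=[17, 23, 37, 39] (size 4, max 39) hi=[39, 40, 41] (size 3, min 39) -> median=39
Step 8: insert 18 -> lo=[17, 18, 23, 37] (size 4, max 37) hi=[39, 39, 40, 41] (size 4, min 39) -> median=38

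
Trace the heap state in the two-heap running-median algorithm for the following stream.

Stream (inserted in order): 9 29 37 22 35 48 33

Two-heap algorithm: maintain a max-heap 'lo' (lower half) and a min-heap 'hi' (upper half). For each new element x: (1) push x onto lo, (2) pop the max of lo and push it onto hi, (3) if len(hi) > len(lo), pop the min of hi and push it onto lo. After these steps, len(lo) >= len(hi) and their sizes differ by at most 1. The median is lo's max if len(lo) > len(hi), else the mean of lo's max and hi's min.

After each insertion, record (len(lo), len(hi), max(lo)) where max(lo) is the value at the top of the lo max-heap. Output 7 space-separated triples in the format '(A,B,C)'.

Step 1: insert 9 -> lo=[9] hi=[] -> (len(lo)=1, len(hi)=0, max(lo)=9)
Step 2: insert 29 -> lo=[9] hi=[29] -> (len(lo)=1, len(hi)=1, max(lo)=9)
Step 3: insert 37 -> lo=[9, 29] hi=[37] -> (len(lo)=2, len(hi)=1, max(lo)=29)
Step 4: insert 22 -> lo=[9, 22] hi=[29, 37] -> (len(lo)=2, len(hi)=2, max(lo)=22)
Step 5: insert 35 -> lo=[9, 22, 29] hi=[35, 37] -> (len(lo)=3, len(hi)=2, max(lo)=29)
Step 6: insert 48 -> lo=[9, 22, 29] hi=[35, 37, 48] -> (len(lo)=3, len(hi)=3, max(lo)=29)
Step 7: insert 33 -> lo=[9, 22, 29, 33] hi=[35, 37, 48] -> (len(lo)=4, len(hi)=3, max(lo)=33)

Answer: (1,0,9) (1,1,9) (2,1,29) (2,2,22) (3,2,29) (3,3,29) (4,3,33)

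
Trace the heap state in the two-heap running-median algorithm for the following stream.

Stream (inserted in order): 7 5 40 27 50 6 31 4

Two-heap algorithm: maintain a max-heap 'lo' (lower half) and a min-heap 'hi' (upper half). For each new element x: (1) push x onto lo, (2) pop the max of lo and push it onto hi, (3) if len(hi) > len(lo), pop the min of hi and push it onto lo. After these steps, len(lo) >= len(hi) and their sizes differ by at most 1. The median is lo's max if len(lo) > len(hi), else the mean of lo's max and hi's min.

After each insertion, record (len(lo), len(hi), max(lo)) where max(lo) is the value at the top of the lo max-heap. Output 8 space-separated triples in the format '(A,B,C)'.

Answer: (1,0,7) (1,1,5) (2,1,7) (2,2,7) (3,2,27) (3,3,7) (4,3,27) (4,4,7)

Derivation:
Step 1: insert 7 -> lo=[7] hi=[] -> (len(lo)=1, len(hi)=0, max(lo)=7)
Step 2: insert 5 -> lo=[5] hi=[7] -> (len(lo)=1, len(hi)=1, max(lo)=5)
Step 3: insert 40 -> lo=[5, 7] hi=[40] -> (len(lo)=2, len(hi)=1, max(lo)=7)
Step 4: insert 27 -> lo=[5, 7] hi=[27, 40] -> (len(lo)=2, len(hi)=2, max(lo)=7)
Step 5: insert 50 -> lo=[5, 7, 27] hi=[40, 50] -> (len(lo)=3, len(hi)=2, max(lo)=27)
Step 6: insert 6 -> lo=[5, 6, 7] hi=[27, 40, 50] -> (len(lo)=3, len(hi)=3, max(lo)=7)
Step 7: insert 31 -> lo=[5, 6, 7, 27] hi=[31, 40, 50] -> (len(lo)=4, len(hi)=3, max(lo)=27)
Step 8: insert 4 -> lo=[4, 5, 6, 7] hi=[27, 31, 40, 50] -> (len(lo)=4, len(hi)=4, max(lo)=7)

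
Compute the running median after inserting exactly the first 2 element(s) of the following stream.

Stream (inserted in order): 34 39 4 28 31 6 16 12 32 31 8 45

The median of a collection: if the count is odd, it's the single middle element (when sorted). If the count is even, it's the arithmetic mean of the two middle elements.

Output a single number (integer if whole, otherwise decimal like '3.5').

Answer: 36.5

Derivation:
Step 1: insert 34 -> lo=[34] (size 1, max 34) hi=[] (size 0) -> median=34
Step 2: insert 39 -> lo=[34] (size 1, max 34) hi=[39] (size 1, min 39) -> median=36.5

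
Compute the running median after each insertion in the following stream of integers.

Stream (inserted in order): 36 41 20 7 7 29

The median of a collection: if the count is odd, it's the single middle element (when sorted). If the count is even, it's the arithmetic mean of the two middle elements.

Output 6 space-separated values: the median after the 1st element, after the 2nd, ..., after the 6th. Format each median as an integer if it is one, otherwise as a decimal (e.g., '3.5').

Answer: 36 38.5 36 28 20 24.5

Derivation:
Step 1: insert 36 -> lo=[36] (size 1, max 36) hi=[] (size 0) -> median=36
Step 2: insert 41 -> lo=[36] (size 1, max 36) hi=[41] (size 1, min 41) -> median=38.5
Step 3: insert 20 -> lo=[20, 36] (size 2, max 36) hi=[41] (size 1, min 41) -> median=36
Step 4: insert 7 -> lo=[7, 20] (size 2, max 20) hi=[36, 41] (size 2, min 36) -> median=28
Step 5: insert 7 -> lo=[7, 7, 20] (size 3, max 20) hi=[36, 41] (size 2, min 36) -> median=20
Step 6: insert 29 -> lo=[7, 7, 20] (size 3, max 20) hi=[29, 36, 41] (size 3, min 29) -> median=24.5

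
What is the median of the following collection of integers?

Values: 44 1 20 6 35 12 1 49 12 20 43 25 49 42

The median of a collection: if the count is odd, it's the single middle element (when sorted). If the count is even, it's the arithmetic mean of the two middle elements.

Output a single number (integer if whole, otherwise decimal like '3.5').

Step 1: insert 44 -> lo=[44] (size 1, max 44) hi=[] (size 0) -> median=44
Step 2: insert 1 -> lo=[1] (size 1, max 1) hi=[44] (size 1, min 44) -> median=22.5
Step 3: insert 20 -> lo=[1, 20] (size 2, max 20) hi=[44] (size 1, min 44) -> median=20
Step 4: insert 6 -> lo=[1, 6] (size 2, max 6) hi=[20, 44] (size 2, min 20) -> median=13
Step 5: insert 35 -> lo=[1, 6, 20] (size 3, max 20) hi=[35, 44] (size 2, min 35) -> median=20
Step 6: insert 12 -> lo=[1, 6, 12] (size 3, max 12) hi=[20, 35, 44] (size 3, min 20) -> median=16
Step 7: insert 1 -> lo=[1, 1, 6, 12] (size 4, max 12) hi=[20, 35, 44] (size 3, min 20) -> median=12
Step 8: insert 49 -> lo=[1, 1, 6, 12] (size 4, max 12) hi=[20, 35, 44, 49] (size 4, min 20) -> median=16
Step 9: insert 12 -> lo=[1, 1, 6, 12, 12] (size 5, max 12) hi=[20, 35, 44, 49] (size 4, min 20) -> median=12
Step 10: insert 20 -> lo=[1, 1, 6, 12, 12] (size 5, max 12) hi=[20, 20, 35, 44, 49] (size 5, min 20) -> median=16
Step 11: insert 43 -> lo=[1, 1, 6, 12, 12, 20] (size 6, max 20) hi=[20, 35, 43, 44, 49] (size 5, min 20) -> median=20
Step 12: insert 25 -> lo=[1, 1, 6, 12, 12, 20] (size 6, max 20) hi=[20, 25, 35, 43, 44, 49] (size 6, min 20) -> median=20
Step 13: insert 49 -> lo=[1, 1, 6, 12, 12, 20, 20] (size 7, max 20) hi=[25, 35, 43, 44, 49, 49] (size 6, min 25) -> median=20
Step 14: insert 42 -> lo=[1, 1, 6, 12, 12, 20, 20] (size 7, max 20) hi=[25, 35, 42, 43, 44, 49, 49] (size 7, min 25) -> median=22.5

Answer: 22.5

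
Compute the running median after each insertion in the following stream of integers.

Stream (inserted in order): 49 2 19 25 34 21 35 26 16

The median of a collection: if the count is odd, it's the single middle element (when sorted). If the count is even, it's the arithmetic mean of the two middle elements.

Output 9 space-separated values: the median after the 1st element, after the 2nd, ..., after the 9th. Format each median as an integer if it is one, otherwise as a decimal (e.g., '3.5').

Step 1: insert 49 -> lo=[49] (size 1, max 49) hi=[] (size 0) -> median=49
Step 2: insert 2 -> lo=[2] (size 1, max 2) hi=[49] (size 1, min 49) -> median=25.5
Step 3: insert 19 -> lo=[2, 19] (size 2, max 19) hi=[49] (size 1, min 49) -> median=19
Step 4: insert 25 -> lo=[2, 19] (size 2, max 19) hi=[25, 49] (size 2, min 25) -> median=22
Step 5: insert 34 -> lo=[2, 19, 25] (size 3, max 25) hi=[34, 49] (size 2, min 34) -> median=25
Step 6: insert 21 -> lo=[2, 19, 21] (size 3, max 21) hi=[25, 34, 49] (size 3, min 25) -> median=23
Step 7: insert 35 -> lo=[2, 19, 21, 25] (size 4, max 25) hi=[34, 35, 49] (size 3, min 34) -> median=25
Step 8: insert 26 -> lo=[2, 19, 21, 25] (size 4, max 25) hi=[26, 34, 35, 49] (size 4, min 26) -> median=25.5
Step 9: insert 16 -> lo=[2, 16, 19, 21, 25] (size 5, max 25) hi=[26, 34, 35, 49] (size 4, min 26) -> median=25

Answer: 49 25.5 19 22 25 23 25 25.5 25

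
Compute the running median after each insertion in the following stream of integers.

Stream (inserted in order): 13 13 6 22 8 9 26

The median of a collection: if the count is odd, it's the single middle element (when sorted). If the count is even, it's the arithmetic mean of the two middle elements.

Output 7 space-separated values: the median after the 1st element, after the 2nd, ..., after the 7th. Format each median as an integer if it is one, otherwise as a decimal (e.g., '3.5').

Answer: 13 13 13 13 13 11 13

Derivation:
Step 1: insert 13 -> lo=[13] (size 1, max 13) hi=[] (size 0) -> median=13
Step 2: insert 13 -> lo=[13] (size 1, max 13) hi=[13] (size 1, min 13) -> median=13
Step 3: insert 6 -> lo=[6, 13] (size 2, max 13) hi=[13] (size 1, min 13) -> median=13
Step 4: insert 22 -> lo=[6, 13] (size 2, max 13) hi=[13, 22] (size 2, min 13) -> median=13
Step 5: insert 8 -> lo=[6, 8, 13] (size 3, max 13) hi=[13, 22] (size 2, min 13) -> median=13
Step 6: insert 9 -> lo=[6, 8, 9] (size 3, max 9) hi=[13, 13, 22] (size 3, min 13) -> median=11
Step 7: insert 26 -> lo=[6, 8, 9, 13] (size 4, max 13) hi=[13, 22, 26] (size 3, min 13) -> median=13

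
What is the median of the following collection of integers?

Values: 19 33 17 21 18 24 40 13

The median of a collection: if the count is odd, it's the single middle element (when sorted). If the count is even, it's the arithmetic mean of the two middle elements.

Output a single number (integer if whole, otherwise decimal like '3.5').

Answer: 20

Derivation:
Step 1: insert 19 -> lo=[19] (size 1, max 19) hi=[] (size 0) -> median=19
Step 2: insert 33 -> lo=[19] (size 1, max 19) hi=[33] (size 1, min 33) -> median=26
Step 3: insert 17 -> lo=[17, 19] (size 2, max 19) hi=[33] (size 1, min 33) -> median=19
Step 4: insert 21 -> lo=[17, 19] (size 2, max 19) hi=[21, 33] (size 2, min 21) -> median=20
Step 5: insert 18 -> lo=[17, 18, 19] (size 3, max 19) hi=[21, 33] (size 2, min 21) -> median=19
Step 6: insert 24 -> lo=[17, 18, 19] (size 3, max 19) hi=[21, 24, 33] (size 3, min 21) -> median=20
Step 7: insert 40 -> lo=[17, 18, 19, 21] (size 4, max 21) hi=[24, 33, 40] (size 3, min 24) -> median=21
Step 8: insert 13 -> lo=[13, 17, 18, 19] (size 4, max 19) hi=[21, 24, 33, 40] (size 4, min 21) -> median=20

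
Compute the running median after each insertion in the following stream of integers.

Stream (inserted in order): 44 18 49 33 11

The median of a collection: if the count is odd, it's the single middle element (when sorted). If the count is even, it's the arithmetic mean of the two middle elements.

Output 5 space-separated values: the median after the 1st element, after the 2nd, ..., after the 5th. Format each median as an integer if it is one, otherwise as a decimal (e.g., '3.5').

Answer: 44 31 44 38.5 33

Derivation:
Step 1: insert 44 -> lo=[44] (size 1, max 44) hi=[] (size 0) -> median=44
Step 2: insert 18 -> lo=[18] (size 1, max 18) hi=[44] (size 1, min 44) -> median=31
Step 3: insert 49 -> lo=[18, 44] (size 2, max 44) hi=[49] (size 1, min 49) -> median=44
Step 4: insert 33 -> lo=[18, 33] (size 2, max 33) hi=[44, 49] (size 2, min 44) -> median=38.5
Step 5: insert 11 -> lo=[11, 18, 33] (size 3, max 33) hi=[44, 49] (size 2, min 44) -> median=33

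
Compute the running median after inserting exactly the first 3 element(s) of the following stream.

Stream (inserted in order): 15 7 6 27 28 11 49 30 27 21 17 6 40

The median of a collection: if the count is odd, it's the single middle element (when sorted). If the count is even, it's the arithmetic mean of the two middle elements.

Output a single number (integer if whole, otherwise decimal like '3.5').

Step 1: insert 15 -> lo=[15] (size 1, max 15) hi=[] (size 0) -> median=15
Step 2: insert 7 -> lo=[7] (size 1, max 7) hi=[15] (size 1, min 15) -> median=11
Step 3: insert 6 -> lo=[6, 7] (size 2, max 7) hi=[15] (size 1, min 15) -> median=7

Answer: 7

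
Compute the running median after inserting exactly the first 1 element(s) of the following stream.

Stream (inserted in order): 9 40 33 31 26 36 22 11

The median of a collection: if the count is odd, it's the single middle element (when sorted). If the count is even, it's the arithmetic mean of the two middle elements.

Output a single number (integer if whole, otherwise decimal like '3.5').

Step 1: insert 9 -> lo=[9] (size 1, max 9) hi=[] (size 0) -> median=9

Answer: 9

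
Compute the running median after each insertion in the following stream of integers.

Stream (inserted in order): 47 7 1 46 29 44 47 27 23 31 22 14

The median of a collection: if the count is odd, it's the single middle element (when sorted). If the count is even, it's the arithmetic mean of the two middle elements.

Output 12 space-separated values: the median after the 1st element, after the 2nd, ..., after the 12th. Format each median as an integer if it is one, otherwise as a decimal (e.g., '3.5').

Answer: 47 27 7 26.5 29 36.5 44 36.5 29 30 29 28

Derivation:
Step 1: insert 47 -> lo=[47] (size 1, max 47) hi=[] (size 0) -> median=47
Step 2: insert 7 -> lo=[7] (size 1, max 7) hi=[47] (size 1, min 47) -> median=27
Step 3: insert 1 -> lo=[1, 7] (size 2, max 7) hi=[47] (size 1, min 47) -> median=7
Step 4: insert 46 -> lo=[1, 7] (size 2, max 7) hi=[46, 47] (size 2, min 46) -> median=26.5
Step 5: insert 29 -> lo=[1, 7, 29] (size 3, max 29) hi=[46, 47] (size 2, min 46) -> median=29
Step 6: insert 44 -> lo=[1, 7, 29] (size 3, max 29) hi=[44, 46, 47] (size 3, min 44) -> median=36.5
Step 7: insert 47 -> lo=[1, 7, 29, 44] (size 4, max 44) hi=[46, 47, 47] (size 3, min 46) -> median=44
Step 8: insert 27 -> lo=[1, 7, 27, 29] (size 4, max 29) hi=[44, 46, 47, 47] (size 4, min 44) -> median=36.5
Step 9: insert 23 -> lo=[1, 7, 23, 27, 29] (size 5, max 29) hi=[44, 46, 47, 47] (size 4, min 44) -> median=29
Step 10: insert 31 -> lo=[1, 7, 23, 27, 29] (size 5, max 29) hi=[31, 44, 46, 47, 47] (size 5, min 31) -> median=30
Step 11: insert 22 -> lo=[1, 7, 22, 23, 27, 29] (size 6, max 29) hi=[31, 44, 46, 47, 47] (size 5, min 31) -> median=29
Step 12: insert 14 -> lo=[1, 7, 14, 22, 23, 27] (size 6, max 27) hi=[29, 31, 44, 46, 47, 47] (size 6, min 29) -> median=28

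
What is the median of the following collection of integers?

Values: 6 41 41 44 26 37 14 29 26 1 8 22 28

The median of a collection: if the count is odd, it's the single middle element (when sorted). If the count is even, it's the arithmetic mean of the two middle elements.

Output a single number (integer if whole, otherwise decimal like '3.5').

Step 1: insert 6 -> lo=[6] (size 1, max 6) hi=[] (size 0) -> median=6
Step 2: insert 41 -> lo=[6] (size 1, max 6) hi=[41] (size 1, min 41) -> median=23.5
Step 3: insert 41 -> lo=[6, 41] (size 2, max 41) hi=[41] (size 1, min 41) -> median=41
Step 4: insert 44 -> lo=[6, 41] (size 2, max 41) hi=[41, 44] (size 2, min 41) -> median=41
Step 5: insert 26 -> lo=[6, 26, 41] (size 3, max 41) hi=[41, 44] (size 2, min 41) -> median=41
Step 6: insert 37 -> lo=[6, 26, 37] (size 3, max 37) hi=[41, 41, 44] (size 3, min 41) -> median=39
Step 7: insert 14 -> lo=[6, 14, 26, 37] (size 4, max 37) hi=[41, 41, 44] (size 3, min 41) -> median=37
Step 8: insert 29 -> lo=[6, 14, 26, 29] (size 4, max 29) hi=[37, 41, 41, 44] (size 4, min 37) -> median=33
Step 9: insert 26 -> lo=[6, 14, 26, 26, 29] (size 5, max 29) hi=[37, 41, 41, 44] (size 4, min 37) -> median=29
Step 10: insert 1 -> lo=[1, 6, 14, 26, 26] (size 5, max 26) hi=[29, 37, 41, 41, 44] (size 5, min 29) -> median=27.5
Step 11: insert 8 -> lo=[1, 6, 8, 14, 26, 26] (size 6, max 26) hi=[29, 37, 41, 41, 44] (size 5, min 29) -> median=26
Step 12: insert 22 -> lo=[1, 6, 8, 14, 22, 26] (size 6, max 26) hi=[26, 29, 37, 41, 41, 44] (size 6, min 26) -> median=26
Step 13: insert 28 -> lo=[1, 6, 8, 14, 22, 26, 26] (size 7, max 26) hi=[28, 29, 37, 41, 41, 44] (size 6, min 28) -> median=26

Answer: 26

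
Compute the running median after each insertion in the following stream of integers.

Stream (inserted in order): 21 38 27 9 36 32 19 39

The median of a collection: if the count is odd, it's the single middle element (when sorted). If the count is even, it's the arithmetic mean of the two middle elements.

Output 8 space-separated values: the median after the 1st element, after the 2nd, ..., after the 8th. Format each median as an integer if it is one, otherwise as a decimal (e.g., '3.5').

Step 1: insert 21 -> lo=[21] (size 1, max 21) hi=[] (size 0) -> median=21
Step 2: insert 38 -> lo=[21] (size 1, max 21) hi=[38] (size 1, min 38) -> median=29.5
Step 3: insert 27 -> lo=[21, 27] (size 2, max 27) hi=[38] (size 1, min 38) -> median=27
Step 4: insert 9 -> lo=[9, 21] (size 2, max 21) hi=[27, 38] (size 2, min 27) -> median=24
Step 5: insert 36 -> lo=[9, 21, 27] (size 3, max 27) hi=[36, 38] (size 2, min 36) -> median=27
Step 6: insert 32 -> lo=[9, 21, 27] (size 3, max 27) hi=[32, 36, 38] (size 3, min 32) -> median=29.5
Step 7: insert 19 -> lo=[9, 19, 21, 27] (size 4, max 27) hi=[32, 36, 38] (size 3, min 32) -> median=27
Step 8: insert 39 -> lo=[9, 19, 21, 27] (size 4, max 27) hi=[32, 36, 38, 39] (size 4, min 32) -> median=29.5

Answer: 21 29.5 27 24 27 29.5 27 29.5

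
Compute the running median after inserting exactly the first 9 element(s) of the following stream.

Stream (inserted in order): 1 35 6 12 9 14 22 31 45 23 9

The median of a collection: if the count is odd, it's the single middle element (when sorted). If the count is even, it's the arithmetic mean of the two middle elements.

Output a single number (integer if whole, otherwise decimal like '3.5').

Answer: 14

Derivation:
Step 1: insert 1 -> lo=[1] (size 1, max 1) hi=[] (size 0) -> median=1
Step 2: insert 35 -> lo=[1] (size 1, max 1) hi=[35] (size 1, min 35) -> median=18
Step 3: insert 6 -> lo=[1, 6] (size 2, max 6) hi=[35] (size 1, min 35) -> median=6
Step 4: insert 12 -> lo=[1, 6] (size 2, max 6) hi=[12, 35] (size 2, min 12) -> median=9
Step 5: insert 9 -> lo=[1, 6, 9] (size 3, max 9) hi=[12, 35] (size 2, min 12) -> median=9
Step 6: insert 14 -> lo=[1, 6, 9] (size 3, max 9) hi=[12, 14, 35] (size 3, min 12) -> median=10.5
Step 7: insert 22 -> lo=[1, 6, 9, 12] (size 4, max 12) hi=[14, 22, 35] (size 3, min 14) -> median=12
Step 8: insert 31 -> lo=[1, 6, 9, 12] (size 4, max 12) hi=[14, 22, 31, 35] (size 4, min 14) -> median=13
Step 9: insert 45 -> lo=[1, 6, 9, 12, 14] (size 5, max 14) hi=[22, 31, 35, 45] (size 4, min 22) -> median=14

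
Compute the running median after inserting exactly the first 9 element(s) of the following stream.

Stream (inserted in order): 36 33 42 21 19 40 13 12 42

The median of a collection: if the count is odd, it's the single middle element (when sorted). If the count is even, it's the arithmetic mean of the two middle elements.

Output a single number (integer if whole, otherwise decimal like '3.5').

Step 1: insert 36 -> lo=[36] (size 1, max 36) hi=[] (size 0) -> median=36
Step 2: insert 33 -> lo=[33] (size 1, max 33) hi=[36] (size 1, min 36) -> median=34.5
Step 3: insert 42 -> lo=[33, 36] (size 2, max 36) hi=[42] (size 1, min 42) -> median=36
Step 4: insert 21 -> lo=[21, 33] (size 2, max 33) hi=[36, 42] (size 2, min 36) -> median=34.5
Step 5: insert 19 -> lo=[19, 21, 33] (size 3, max 33) hi=[36, 42] (size 2, min 36) -> median=33
Step 6: insert 40 -> lo=[19, 21, 33] (size 3, max 33) hi=[36, 40, 42] (size 3, min 36) -> median=34.5
Step 7: insert 13 -> lo=[13, 19, 21, 33] (size 4, max 33) hi=[36, 40, 42] (size 3, min 36) -> median=33
Step 8: insert 12 -> lo=[12, 13, 19, 21] (size 4, max 21) hi=[33, 36, 40, 42] (size 4, min 33) -> median=27
Step 9: insert 42 -> lo=[12, 13, 19, 21, 33] (size 5, max 33) hi=[36, 40, 42, 42] (size 4, min 36) -> median=33

Answer: 33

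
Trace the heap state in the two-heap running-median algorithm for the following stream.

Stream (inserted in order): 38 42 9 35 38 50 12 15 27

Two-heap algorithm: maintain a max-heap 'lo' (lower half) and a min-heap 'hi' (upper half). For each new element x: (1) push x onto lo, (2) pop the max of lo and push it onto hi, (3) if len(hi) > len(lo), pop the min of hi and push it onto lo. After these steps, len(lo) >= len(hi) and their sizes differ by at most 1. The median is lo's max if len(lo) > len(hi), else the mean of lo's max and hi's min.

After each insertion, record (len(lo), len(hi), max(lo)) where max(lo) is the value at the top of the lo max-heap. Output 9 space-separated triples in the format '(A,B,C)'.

Answer: (1,0,38) (1,1,38) (2,1,38) (2,2,35) (3,2,38) (3,3,38) (4,3,38) (4,4,35) (5,4,35)

Derivation:
Step 1: insert 38 -> lo=[38] hi=[] -> (len(lo)=1, len(hi)=0, max(lo)=38)
Step 2: insert 42 -> lo=[38] hi=[42] -> (len(lo)=1, len(hi)=1, max(lo)=38)
Step 3: insert 9 -> lo=[9, 38] hi=[42] -> (len(lo)=2, len(hi)=1, max(lo)=38)
Step 4: insert 35 -> lo=[9, 35] hi=[38, 42] -> (len(lo)=2, len(hi)=2, max(lo)=35)
Step 5: insert 38 -> lo=[9, 35, 38] hi=[38, 42] -> (len(lo)=3, len(hi)=2, max(lo)=38)
Step 6: insert 50 -> lo=[9, 35, 38] hi=[38, 42, 50] -> (len(lo)=3, len(hi)=3, max(lo)=38)
Step 7: insert 12 -> lo=[9, 12, 35, 38] hi=[38, 42, 50] -> (len(lo)=4, len(hi)=3, max(lo)=38)
Step 8: insert 15 -> lo=[9, 12, 15, 35] hi=[38, 38, 42, 50] -> (len(lo)=4, len(hi)=4, max(lo)=35)
Step 9: insert 27 -> lo=[9, 12, 15, 27, 35] hi=[38, 38, 42, 50] -> (len(lo)=5, len(hi)=4, max(lo)=35)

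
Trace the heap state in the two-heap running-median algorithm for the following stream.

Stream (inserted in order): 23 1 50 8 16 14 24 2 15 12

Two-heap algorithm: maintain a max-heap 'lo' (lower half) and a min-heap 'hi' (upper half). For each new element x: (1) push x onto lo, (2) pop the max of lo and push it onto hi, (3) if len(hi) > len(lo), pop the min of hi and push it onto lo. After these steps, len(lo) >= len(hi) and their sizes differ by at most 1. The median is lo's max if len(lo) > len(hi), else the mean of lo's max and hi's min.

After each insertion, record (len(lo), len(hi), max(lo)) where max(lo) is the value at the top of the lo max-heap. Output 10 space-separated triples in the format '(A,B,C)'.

Answer: (1,0,23) (1,1,1) (2,1,23) (2,2,8) (3,2,16) (3,3,14) (4,3,16) (4,4,14) (5,4,15) (5,5,14)

Derivation:
Step 1: insert 23 -> lo=[23] hi=[] -> (len(lo)=1, len(hi)=0, max(lo)=23)
Step 2: insert 1 -> lo=[1] hi=[23] -> (len(lo)=1, len(hi)=1, max(lo)=1)
Step 3: insert 50 -> lo=[1, 23] hi=[50] -> (len(lo)=2, len(hi)=1, max(lo)=23)
Step 4: insert 8 -> lo=[1, 8] hi=[23, 50] -> (len(lo)=2, len(hi)=2, max(lo)=8)
Step 5: insert 16 -> lo=[1, 8, 16] hi=[23, 50] -> (len(lo)=3, len(hi)=2, max(lo)=16)
Step 6: insert 14 -> lo=[1, 8, 14] hi=[16, 23, 50] -> (len(lo)=3, len(hi)=3, max(lo)=14)
Step 7: insert 24 -> lo=[1, 8, 14, 16] hi=[23, 24, 50] -> (len(lo)=4, len(hi)=3, max(lo)=16)
Step 8: insert 2 -> lo=[1, 2, 8, 14] hi=[16, 23, 24, 50] -> (len(lo)=4, len(hi)=4, max(lo)=14)
Step 9: insert 15 -> lo=[1, 2, 8, 14, 15] hi=[16, 23, 24, 50] -> (len(lo)=5, len(hi)=4, max(lo)=15)
Step 10: insert 12 -> lo=[1, 2, 8, 12, 14] hi=[15, 16, 23, 24, 50] -> (len(lo)=5, len(hi)=5, max(lo)=14)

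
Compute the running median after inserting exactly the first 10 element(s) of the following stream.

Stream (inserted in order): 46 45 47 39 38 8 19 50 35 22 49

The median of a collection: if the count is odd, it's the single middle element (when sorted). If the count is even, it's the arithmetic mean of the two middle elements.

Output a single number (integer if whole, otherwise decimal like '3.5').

Answer: 38.5

Derivation:
Step 1: insert 46 -> lo=[46] (size 1, max 46) hi=[] (size 0) -> median=46
Step 2: insert 45 -> lo=[45] (size 1, max 45) hi=[46] (size 1, min 46) -> median=45.5
Step 3: insert 47 -> lo=[45, 46] (size 2, max 46) hi=[47] (size 1, min 47) -> median=46
Step 4: insert 39 -> lo=[39, 45] (size 2, max 45) hi=[46, 47] (size 2, min 46) -> median=45.5
Step 5: insert 38 -> lo=[38, 39, 45] (size 3, max 45) hi=[46, 47] (size 2, min 46) -> median=45
Step 6: insert 8 -> lo=[8, 38, 39] (size 3, max 39) hi=[45, 46, 47] (size 3, min 45) -> median=42
Step 7: insert 19 -> lo=[8, 19, 38, 39] (size 4, max 39) hi=[45, 46, 47] (size 3, min 45) -> median=39
Step 8: insert 50 -> lo=[8, 19, 38, 39] (size 4, max 39) hi=[45, 46, 47, 50] (size 4, min 45) -> median=42
Step 9: insert 35 -> lo=[8, 19, 35, 38, 39] (size 5, max 39) hi=[45, 46, 47, 50] (size 4, min 45) -> median=39
Step 10: insert 22 -> lo=[8, 19, 22, 35, 38] (size 5, max 38) hi=[39, 45, 46, 47, 50] (size 5, min 39) -> median=38.5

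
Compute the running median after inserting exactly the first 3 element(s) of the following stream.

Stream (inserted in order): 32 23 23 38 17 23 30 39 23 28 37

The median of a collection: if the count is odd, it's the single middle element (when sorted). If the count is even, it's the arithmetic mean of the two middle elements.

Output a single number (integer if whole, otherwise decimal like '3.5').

Answer: 23

Derivation:
Step 1: insert 32 -> lo=[32] (size 1, max 32) hi=[] (size 0) -> median=32
Step 2: insert 23 -> lo=[23] (size 1, max 23) hi=[32] (size 1, min 32) -> median=27.5
Step 3: insert 23 -> lo=[23, 23] (size 2, max 23) hi=[32] (size 1, min 32) -> median=23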